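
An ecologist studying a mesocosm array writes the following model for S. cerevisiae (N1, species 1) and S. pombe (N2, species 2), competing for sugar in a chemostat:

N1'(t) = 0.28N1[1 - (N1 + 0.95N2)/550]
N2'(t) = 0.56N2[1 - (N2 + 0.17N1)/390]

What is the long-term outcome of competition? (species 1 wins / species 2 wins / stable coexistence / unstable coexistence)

stable coexistence

Compare the nullcline intercepts: K1/α12 = 550/0.95 = 579 > K2 = 390; K2/α21 = 390/0.17 = 2290 > K1 = 550.
Since both inequalities hold, each species can invade when rare, so the interior equilibrium is stable.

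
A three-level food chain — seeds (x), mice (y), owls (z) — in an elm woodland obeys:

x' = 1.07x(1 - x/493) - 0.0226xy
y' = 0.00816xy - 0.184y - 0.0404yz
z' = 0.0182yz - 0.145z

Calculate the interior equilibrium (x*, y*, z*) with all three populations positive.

From dz/dt = 0: 0.0182y* = 0.145, so y* = 7.97.
From dx/dt = 0: 1.07(1 - x*/493) = 0.0226·7.97, giving x* = 493·(1 - 0.168) = 410.
From dy/dt = 0: 0.00816·410 - 0.184 = 0.0404z*, so z* = 3.16/0.0404 = 78.3.

x* ≈ 410, y* ≈ 7.97, z* ≈ 78.3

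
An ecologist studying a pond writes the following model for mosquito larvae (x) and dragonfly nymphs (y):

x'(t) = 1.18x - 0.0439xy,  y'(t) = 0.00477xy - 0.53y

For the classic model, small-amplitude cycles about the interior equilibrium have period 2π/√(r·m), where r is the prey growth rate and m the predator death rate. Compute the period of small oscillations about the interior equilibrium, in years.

Here r = 1.18 and m = 0.53, so r·m = 0.625.
ω = √0.625 = 0.791 per year, hence T = 2π/ω ≈ 7.95 years.

T ≈ 7.95 years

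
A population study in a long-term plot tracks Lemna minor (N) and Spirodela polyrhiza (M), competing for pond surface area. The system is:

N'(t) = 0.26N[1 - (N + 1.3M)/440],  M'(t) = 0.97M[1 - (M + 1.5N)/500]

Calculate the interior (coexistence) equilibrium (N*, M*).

Setting both brackets to zero gives the nullclines N + 1.3M = 440 and 1.5N + M = 500.
Substituting M = 500 - 1.5N into the first: N(1 - 1.3·1.5) = 440 - 1.3·500.
So N* = -210/-0.95 = 221, and then M* = 500 - 1.5·221 = 168.

N* ≈ 221, M* ≈ 168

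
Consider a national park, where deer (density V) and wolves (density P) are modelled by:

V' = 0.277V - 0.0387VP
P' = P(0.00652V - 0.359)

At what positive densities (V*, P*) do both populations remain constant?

V* ≈ 55.1, P* ≈ 7.16

Set dP/dt = 0 with P > 0: 0.00652V - 0.359 = 0, so V* = 0.359/0.00652 = 55.1.
Set dV/dt = 0 with V > 0: 0.277 - 0.0387P = 0, so P* = 0.277/0.0387 = 7.16.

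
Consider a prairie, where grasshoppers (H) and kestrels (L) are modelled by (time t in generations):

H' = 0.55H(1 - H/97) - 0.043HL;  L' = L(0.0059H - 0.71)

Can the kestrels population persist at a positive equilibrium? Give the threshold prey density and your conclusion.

The predator equation gives dL/dt > 0 only when H > 0.71/0.0059 = 120.
Without the predator, H → K = 97. Since 97 < 120, the predator cannot invade.

Threshold H = 120; K < 120, so no, the predator goes extinct.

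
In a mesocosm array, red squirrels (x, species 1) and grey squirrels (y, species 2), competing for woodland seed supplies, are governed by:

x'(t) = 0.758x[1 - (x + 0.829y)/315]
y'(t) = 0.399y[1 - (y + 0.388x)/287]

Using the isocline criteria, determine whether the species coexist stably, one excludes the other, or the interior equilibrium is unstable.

Compare the nullcline intercepts: K1/α12 = 315/0.829 = 380 > K2 = 287; K2/α21 = 287/0.388 = 740 > K1 = 315.
Since both inequalities hold, each species can invade when rare, so the interior equilibrium is stable.

stable coexistence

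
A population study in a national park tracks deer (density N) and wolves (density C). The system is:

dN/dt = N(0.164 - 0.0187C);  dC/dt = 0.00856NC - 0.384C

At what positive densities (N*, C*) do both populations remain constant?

N* ≈ 44.9, C* ≈ 8.77

Set dC/dt = 0 with C > 0: 0.00856N - 0.384 = 0, so N* = 0.384/0.00856 = 44.9.
Set dN/dt = 0 with N > 0: 0.164 - 0.0187C = 0, so C* = 0.164/0.0187 = 8.77.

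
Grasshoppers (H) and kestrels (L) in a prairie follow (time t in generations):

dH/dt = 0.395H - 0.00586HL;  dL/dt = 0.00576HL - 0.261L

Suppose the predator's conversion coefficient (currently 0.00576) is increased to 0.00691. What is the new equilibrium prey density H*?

H* ≈ 37.8

At the interior fixed point, setting dL/dt = 0 with L > 0 fixes H* = (predator death rate)/(HL coefficient) — independent of the other coefficients.
With the change, H* = 0.261/0.00691 = 37.8; it falls from 45.3.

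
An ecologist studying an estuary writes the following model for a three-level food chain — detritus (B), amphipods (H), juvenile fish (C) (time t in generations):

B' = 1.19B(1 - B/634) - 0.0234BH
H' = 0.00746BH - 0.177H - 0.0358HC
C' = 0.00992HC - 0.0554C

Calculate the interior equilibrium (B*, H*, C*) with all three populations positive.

B* ≈ 564, H* ≈ 5.58, C* ≈ 113

From dC/dt = 0: 0.00992H* = 0.0554, so H* = 5.58.
From dB/dt = 0: 1.19(1 - B*/634) = 0.0234·5.58, giving B* = 634·(1 - 0.11) = 564.
From dH/dt = 0: 0.00746·564 - 0.177 = 0.0358C*, so C* = 4.03/0.0358 = 113.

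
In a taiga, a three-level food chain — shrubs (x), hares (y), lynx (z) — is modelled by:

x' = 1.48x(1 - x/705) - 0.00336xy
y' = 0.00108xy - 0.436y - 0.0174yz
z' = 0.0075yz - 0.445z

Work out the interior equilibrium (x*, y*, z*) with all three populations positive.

From dz/dt = 0: 0.0075y* = 0.445, so y* = 59.3.
From dx/dt = 0: 1.48(1 - x*/705) = 0.00336·59.3, giving x* = 705·(1 - 0.135) = 610.
From dy/dt = 0: 0.00108·610 - 0.436 = 0.0174z*, so z* = 0.223/0.0174 = 12.8.

x* ≈ 610, y* ≈ 59.3, z* ≈ 12.8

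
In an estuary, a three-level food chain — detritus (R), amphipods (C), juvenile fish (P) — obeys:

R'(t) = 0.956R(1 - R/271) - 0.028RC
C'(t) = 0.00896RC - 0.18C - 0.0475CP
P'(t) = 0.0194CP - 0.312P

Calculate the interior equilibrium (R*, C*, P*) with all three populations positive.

From dP/dt = 0: 0.0194C* = 0.312, so C* = 16.1.
From dR/dt = 0: 0.956(1 - R*/271) = 0.028·16.1, giving R* = 271·(1 - 0.471) = 143.
From dC/dt = 0: 0.00896·143 - 0.18 = 0.0475P*, so P* = 1.1/0.0475 = 23.3.

R* ≈ 143, C* ≈ 16.1, P* ≈ 23.3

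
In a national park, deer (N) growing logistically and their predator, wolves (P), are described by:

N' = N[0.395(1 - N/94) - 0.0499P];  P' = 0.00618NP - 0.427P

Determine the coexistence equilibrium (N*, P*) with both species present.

N* ≈ 69.1, P* ≈ 2.1

From dP/dt = 0 with P > 0: 0.00618N* = 0.427, so N* = 69.1.
Substitute into dN/dt = 0: 0.395(1 - 69.1/94) = 0.0499P*.
The bracket is 0.265, giving P* = 0.105/0.0499 = 2.1.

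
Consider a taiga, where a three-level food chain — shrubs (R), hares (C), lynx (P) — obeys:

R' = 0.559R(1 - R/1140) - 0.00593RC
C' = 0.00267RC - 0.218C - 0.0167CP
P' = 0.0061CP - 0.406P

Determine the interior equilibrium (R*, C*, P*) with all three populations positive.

From dP/dt = 0: 0.0061C* = 0.406, so C* = 66.6.
From dR/dt = 0: 0.559(1 - R*/1140) = 0.00593·66.6, giving R* = 1140·(1 - 0.706) = 335.
From dC/dt = 0: 0.00267·335 - 0.218 = 0.0167P*, so P* = 0.677/0.0167 = 40.5.

R* ≈ 335, C* ≈ 66.6, P* ≈ 40.5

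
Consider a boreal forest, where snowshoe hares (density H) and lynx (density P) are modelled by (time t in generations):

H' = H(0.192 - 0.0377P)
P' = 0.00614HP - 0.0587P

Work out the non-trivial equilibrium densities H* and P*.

H* ≈ 9.56, P* ≈ 5.09

Set dP/dt = 0 with P > 0: 0.00614H - 0.0587 = 0, so H* = 0.0587/0.00614 = 9.56.
Set dH/dt = 0 with H > 0: 0.192 - 0.0377P = 0, so P* = 0.192/0.0377 = 5.09.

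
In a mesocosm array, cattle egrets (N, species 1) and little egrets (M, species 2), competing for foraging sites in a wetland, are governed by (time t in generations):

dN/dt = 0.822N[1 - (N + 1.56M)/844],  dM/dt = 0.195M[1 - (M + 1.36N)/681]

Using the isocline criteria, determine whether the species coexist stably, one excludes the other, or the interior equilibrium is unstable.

Compare the nullcline intercepts: K1/α12 = 844/1.56 = 541 < K2 = 681; K2/α21 = 681/1.36 = 501 < K1 = 844.
Since both are reversed, neither can invade when rare; the interior point is a saddle.

unstable coexistence (outcome depends on initial conditions)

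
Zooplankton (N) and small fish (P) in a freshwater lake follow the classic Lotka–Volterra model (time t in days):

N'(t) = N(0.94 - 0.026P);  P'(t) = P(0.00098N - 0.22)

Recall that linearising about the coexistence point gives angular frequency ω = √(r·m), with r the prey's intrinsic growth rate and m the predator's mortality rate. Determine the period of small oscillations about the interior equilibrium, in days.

T ≈ 13.8 days

Here r = 0.94 and m = 0.22, so r·m = 0.207.
ω = √0.207 = 0.455 per day, hence T = 2π/ω ≈ 13.8 days.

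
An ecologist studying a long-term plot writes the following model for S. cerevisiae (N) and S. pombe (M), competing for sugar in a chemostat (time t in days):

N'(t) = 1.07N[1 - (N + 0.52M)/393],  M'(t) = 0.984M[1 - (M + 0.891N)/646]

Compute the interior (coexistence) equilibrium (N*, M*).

Setting both brackets to zero gives the nullclines N + 0.52M = 393 and 0.891N + M = 646.
Substituting M = 646 - 0.891N into the first: N(1 - 0.52·0.891) = 393 - 0.52·646.
So N* = 57.1/0.537 = 106, and then M* = 646 - 0.891·106 = 551.

N* ≈ 106, M* ≈ 551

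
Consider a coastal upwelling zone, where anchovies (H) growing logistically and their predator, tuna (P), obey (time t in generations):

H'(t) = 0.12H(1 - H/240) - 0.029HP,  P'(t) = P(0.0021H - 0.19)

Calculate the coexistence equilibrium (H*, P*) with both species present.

H* ≈ 90.5, P* ≈ 2.58

From dP/dt = 0 with P > 0: 0.0021H* = 0.19, so H* = 90.5.
Substitute into dH/dt = 0: 0.12(1 - 90.5/240) = 0.029P*.
The bracket is 0.623, giving P* = 0.0748/0.029 = 2.58.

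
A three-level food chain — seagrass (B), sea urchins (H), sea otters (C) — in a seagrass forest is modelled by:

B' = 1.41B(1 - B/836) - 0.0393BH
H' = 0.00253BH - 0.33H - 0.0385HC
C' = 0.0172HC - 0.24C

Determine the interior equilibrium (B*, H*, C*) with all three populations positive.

B* ≈ 511, H* ≈ 14, C* ≈ 25

From dC/dt = 0: 0.0172H* = 0.24, so H* = 14.
From dB/dt = 0: 1.41(1 - B*/836) = 0.0393·14, giving B* = 836·(1 - 0.389) = 511.
From dH/dt = 0: 0.00253·511 - 0.33 = 0.0385C*, so C* = 0.962/0.0385 = 25.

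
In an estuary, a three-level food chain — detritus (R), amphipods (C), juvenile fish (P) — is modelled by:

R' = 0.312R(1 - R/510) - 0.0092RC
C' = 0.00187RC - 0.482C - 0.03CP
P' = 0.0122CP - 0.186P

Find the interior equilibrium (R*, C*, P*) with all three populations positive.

From dP/dt = 0: 0.0122C* = 0.186, so C* = 15.2.
From dR/dt = 0: 0.312(1 - R*/510) = 0.0092·15.2, giving R* = 510·(1 - 0.45) = 281.
From dC/dt = 0: 0.00187·281 - 0.482 = 0.03P*, so P* = 0.043/0.03 = 1.43.

R* ≈ 281, C* ≈ 15.2, P* ≈ 1.43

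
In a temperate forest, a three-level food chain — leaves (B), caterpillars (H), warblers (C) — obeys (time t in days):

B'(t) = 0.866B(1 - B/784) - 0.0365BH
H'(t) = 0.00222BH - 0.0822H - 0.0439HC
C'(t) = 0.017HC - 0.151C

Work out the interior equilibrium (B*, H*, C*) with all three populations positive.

B* ≈ 490, H* ≈ 8.88, C* ≈ 22.9

From dC/dt = 0: 0.017H* = 0.151, so H* = 8.88.
From dB/dt = 0: 0.866(1 - B*/784) = 0.0365·8.88, giving B* = 784·(1 - 0.374) = 490.
From dH/dt = 0: 0.00222·490 - 0.0822 = 0.0439C*, so C* = 1.01/0.0439 = 22.9.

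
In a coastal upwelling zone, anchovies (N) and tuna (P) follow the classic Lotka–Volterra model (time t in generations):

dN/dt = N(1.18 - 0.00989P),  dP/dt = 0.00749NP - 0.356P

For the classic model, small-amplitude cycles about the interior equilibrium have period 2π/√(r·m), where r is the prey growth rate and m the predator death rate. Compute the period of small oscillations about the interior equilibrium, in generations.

T ≈ 9.69 generations

Here r = 1.18 and m = 0.356, so r·m = 0.42.
ω = √0.42 = 0.648 per generation, hence T = 2π/ω ≈ 9.69 generations.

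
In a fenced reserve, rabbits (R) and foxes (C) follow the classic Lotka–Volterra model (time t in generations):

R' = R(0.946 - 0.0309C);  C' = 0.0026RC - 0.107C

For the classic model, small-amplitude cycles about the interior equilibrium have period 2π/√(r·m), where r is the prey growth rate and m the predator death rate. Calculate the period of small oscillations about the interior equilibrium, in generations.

Here r = 0.946 and m = 0.107, so r·m = 0.101.
ω = √0.101 = 0.318 per generation, hence T = 2π/ω ≈ 19.7 generations.

T ≈ 19.7 generations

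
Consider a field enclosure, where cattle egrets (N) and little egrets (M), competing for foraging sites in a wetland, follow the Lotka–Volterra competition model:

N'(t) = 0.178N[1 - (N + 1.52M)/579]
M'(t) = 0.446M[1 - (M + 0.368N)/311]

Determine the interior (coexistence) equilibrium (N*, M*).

Setting both brackets to zero gives the nullclines N + 1.52M = 579 and 0.368N + M = 311.
Substituting M = 311 - 0.368N into the first: N(1 - 1.52·0.368) = 579 - 1.52·311.
So N* = 106/0.441 = 241, and then M* = 311 - 0.368·241 = 222.

N* ≈ 241, M* ≈ 222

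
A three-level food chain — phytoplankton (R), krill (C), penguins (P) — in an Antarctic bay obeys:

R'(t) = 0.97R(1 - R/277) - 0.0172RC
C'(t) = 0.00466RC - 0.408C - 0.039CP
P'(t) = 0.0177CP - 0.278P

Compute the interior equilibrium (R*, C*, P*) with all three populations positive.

R* ≈ 200, C* ≈ 15.7, P* ≈ 13.4

From dP/dt = 0: 0.0177C* = 0.278, so C* = 15.7.
From dR/dt = 0: 0.97(1 - R*/277) = 0.0172·15.7, giving R* = 277·(1 - 0.279) = 200.
From dC/dt = 0: 0.00466·200 - 0.408 = 0.039P*, so P* = 0.523/0.039 = 13.4.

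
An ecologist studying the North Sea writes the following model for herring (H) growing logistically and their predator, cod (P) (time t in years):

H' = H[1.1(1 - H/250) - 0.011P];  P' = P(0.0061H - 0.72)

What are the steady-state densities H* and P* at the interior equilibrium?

H* ≈ 118, P* ≈ 52.8

From dP/dt = 0 with P > 0: 0.0061H* = 0.72, so H* = 118.
Substitute into dH/dt = 0: 1.1(1 - 118/250) = 0.011P*.
The bracket is 0.528, giving P* = 0.581/0.011 = 52.8.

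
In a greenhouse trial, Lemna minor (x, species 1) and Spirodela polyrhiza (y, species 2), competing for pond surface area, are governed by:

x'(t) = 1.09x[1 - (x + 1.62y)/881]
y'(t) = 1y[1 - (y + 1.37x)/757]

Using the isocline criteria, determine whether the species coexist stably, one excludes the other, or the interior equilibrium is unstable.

unstable coexistence (outcome depends on initial conditions)

Compare the nullcline intercepts: K1/α12 = 881/1.62 = 544 < K2 = 757; K2/α21 = 757/1.37 = 553 < K1 = 881.
Since both are reversed, neither can invade when rare; the interior point is a saddle.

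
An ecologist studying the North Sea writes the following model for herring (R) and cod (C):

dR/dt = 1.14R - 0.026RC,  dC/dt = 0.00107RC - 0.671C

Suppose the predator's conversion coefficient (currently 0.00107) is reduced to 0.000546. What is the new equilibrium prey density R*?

At the interior fixed point, setting dC/dt = 0 with C > 0 fixes R* = (predator death rate)/(RC coefficient) — independent of the other coefficients.
With the change, R* = 0.671/0.000546 = 1230; it rises from 627.

R* ≈ 1230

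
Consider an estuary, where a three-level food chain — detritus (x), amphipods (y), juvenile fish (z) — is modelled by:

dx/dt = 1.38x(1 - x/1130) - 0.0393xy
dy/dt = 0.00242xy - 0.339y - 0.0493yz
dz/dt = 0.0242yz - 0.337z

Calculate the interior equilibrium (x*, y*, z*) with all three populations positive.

From dz/dt = 0: 0.0242y* = 0.337, so y* = 13.9.
From dx/dt = 0: 1.38(1 - x*/1130) = 0.0393·13.9, giving x* = 1130·(1 - 0.397) = 682.
From dy/dt = 0: 0.00242·682 - 0.339 = 0.0493z*, so z* = 1.31/0.0493 = 26.6.

x* ≈ 682, y* ≈ 13.9, z* ≈ 26.6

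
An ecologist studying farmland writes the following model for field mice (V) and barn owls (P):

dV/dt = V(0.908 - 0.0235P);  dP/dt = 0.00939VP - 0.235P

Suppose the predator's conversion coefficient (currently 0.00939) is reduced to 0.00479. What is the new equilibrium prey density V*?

At the interior fixed point, setting dP/dt = 0 with P > 0 fixes V* = (predator death rate)/(VP coefficient) — independent of the other coefficients.
With the change, V* = 0.235/0.00479 = 49.1; it rises from 25.

V* ≈ 49.1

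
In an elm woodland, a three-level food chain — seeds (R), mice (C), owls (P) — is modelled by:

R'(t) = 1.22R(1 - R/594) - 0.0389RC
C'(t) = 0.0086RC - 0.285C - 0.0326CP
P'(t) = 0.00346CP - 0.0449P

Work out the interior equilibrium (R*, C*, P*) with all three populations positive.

From dP/dt = 0: 0.00346C* = 0.0449, so C* = 13.
From dR/dt = 0: 1.22(1 - R*/594) = 0.0389·13, giving R* = 594·(1 - 0.414) = 348.
From dC/dt = 0: 0.0086·348 - 0.285 = 0.0326P*, so P* = 2.71/0.0326 = 83.1.

R* ≈ 348, C* ≈ 13, P* ≈ 83.1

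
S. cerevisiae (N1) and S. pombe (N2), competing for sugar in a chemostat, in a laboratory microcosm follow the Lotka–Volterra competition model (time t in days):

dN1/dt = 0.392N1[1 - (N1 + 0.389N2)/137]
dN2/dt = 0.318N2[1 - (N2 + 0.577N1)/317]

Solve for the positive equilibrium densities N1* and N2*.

N1* ≈ 17.6, N2* ≈ 307

Setting both brackets to zero gives the nullclines N1 + 0.389N2 = 137 and 0.577N1 + N2 = 317.
Substituting N2 = 317 - 0.577N1 into the first: N1(1 - 0.389·0.577) = 137 - 0.389·317.
So N1* = 13.7/0.776 = 17.6, and then N2* = 317 - 0.577·17.6 = 307.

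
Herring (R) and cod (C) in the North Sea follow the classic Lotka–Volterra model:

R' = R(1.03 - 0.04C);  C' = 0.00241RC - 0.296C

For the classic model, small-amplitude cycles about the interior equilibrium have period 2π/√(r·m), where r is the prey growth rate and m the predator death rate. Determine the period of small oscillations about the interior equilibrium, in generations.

Here r = 1.03 and m = 0.296, so r·m = 0.305.
ω = √0.305 = 0.552 per generation, hence T = 2π/ω ≈ 11.4 generations.

T ≈ 11.4 generations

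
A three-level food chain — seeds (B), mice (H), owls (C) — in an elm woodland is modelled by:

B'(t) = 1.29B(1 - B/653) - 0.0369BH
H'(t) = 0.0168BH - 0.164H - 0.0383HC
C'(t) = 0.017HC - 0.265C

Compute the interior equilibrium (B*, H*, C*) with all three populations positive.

B* ≈ 362, H* ≈ 15.6, C* ≈ 154

From dC/dt = 0: 0.017H* = 0.265, so H* = 15.6.
From dB/dt = 0: 1.29(1 - B*/653) = 0.0369·15.6, giving B* = 653·(1 - 0.446) = 362.
From dH/dt = 0: 0.0168·362 - 0.164 = 0.0383C*, so C* = 5.91/0.0383 = 154.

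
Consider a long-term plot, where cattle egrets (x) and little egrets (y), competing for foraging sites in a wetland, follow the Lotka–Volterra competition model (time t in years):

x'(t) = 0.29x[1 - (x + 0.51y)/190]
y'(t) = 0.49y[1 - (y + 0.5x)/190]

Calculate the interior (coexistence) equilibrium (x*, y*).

Setting both brackets to zero gives the nullclines x + 0.51y = 190 and 0.5x + y = 190.
Substituting y = 190 - 0.5x into the first: x(1 - 0.51·0.5) = 190 - 0.51·190.
So x* = 93.1/0.745 = 125, and then y* = 190 - 0.5·125 = 128.

x* ≈ 125, y* ≈ 128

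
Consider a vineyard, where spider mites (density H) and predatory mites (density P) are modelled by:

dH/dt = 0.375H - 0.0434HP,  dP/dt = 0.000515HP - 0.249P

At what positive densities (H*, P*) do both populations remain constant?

Set dP/dt = 0 with P > 0: 0.000515H - 0.249 = 0, so H* = 0.249/0.000515 = 483.
Set dH/dt = 0 with H > 0: 0.375 - 0.0434P = 0, so P* = 0.375/0.0434 = 8.64.

H* ≈ 483, P* ≈ 8.64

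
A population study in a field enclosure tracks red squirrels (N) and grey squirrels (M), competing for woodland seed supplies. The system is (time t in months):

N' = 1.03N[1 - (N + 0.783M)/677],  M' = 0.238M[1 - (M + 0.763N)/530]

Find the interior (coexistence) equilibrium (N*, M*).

Setting both brackets to zero gives the nullclines N + 0.783M = 677 and 0.763N + M = 530.
Substituting M = 530 - 0.763N into the first: N(1 - 0.783·0.763) = 677 - 0.783·530.
So N* = 262/0.403 = 651, and then M* = 530 - 0.763·651 = 33.4.

N* ≈ 651, M* ≈ 33.4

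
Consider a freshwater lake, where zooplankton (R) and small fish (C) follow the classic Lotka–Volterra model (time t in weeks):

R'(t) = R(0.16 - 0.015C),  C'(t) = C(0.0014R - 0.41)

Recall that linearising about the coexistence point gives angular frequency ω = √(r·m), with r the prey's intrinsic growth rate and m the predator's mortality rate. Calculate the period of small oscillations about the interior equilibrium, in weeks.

T ≈ 24.5 weeks

Here r = 0.16 and m = 0.41, so r·m = 0.0656.
ω = √0.0656 = 0.256 per week, hence T = 2π/ω ≈ 24.5 weeks.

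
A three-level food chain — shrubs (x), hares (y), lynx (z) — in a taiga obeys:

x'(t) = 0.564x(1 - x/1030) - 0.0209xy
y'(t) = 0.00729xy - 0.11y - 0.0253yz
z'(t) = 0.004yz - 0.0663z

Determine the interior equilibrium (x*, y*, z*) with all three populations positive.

From dz/dt = 0: 0.004y* = 0.0663, so y* = 16.6.
From dx/dt = 0: 0.564(1 - x*/1030) = 0.0209·16.6, giving x* = 1030·(1 - 0.614) = 397.
From dy/dt = 0: 0.00729·397 - 0.11 = 0.0253z*, so z* = 2.79/0.0253 = 110.

x* ≈ 397, y* ≈ 16.6, z* ≈ 110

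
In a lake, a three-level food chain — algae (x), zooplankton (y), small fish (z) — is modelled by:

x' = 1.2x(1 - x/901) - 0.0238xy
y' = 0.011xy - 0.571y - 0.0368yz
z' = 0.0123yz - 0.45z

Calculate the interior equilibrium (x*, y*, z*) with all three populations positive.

x* ≈ 247, y* ≈ 36.6, z* ≈ 58.4

From dz/dt = 0: 0.0123y* = 0.45, so y* = 36.6.
From dx/dt = 0: 1.2(1 - x*/901) = 0.0238·36.6, giving x* = 901·(1 - 0.726) = 247.
From dy/dt = 0: 0.011·247 - 0.571 = 0.0368z*, so z* = 2.15/0.0368 = 58.4.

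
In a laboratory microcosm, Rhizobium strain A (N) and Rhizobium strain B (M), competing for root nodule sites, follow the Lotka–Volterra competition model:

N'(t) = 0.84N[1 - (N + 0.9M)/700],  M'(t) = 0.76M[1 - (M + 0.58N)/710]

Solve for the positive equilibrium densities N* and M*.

Setting both brackets to zero gives the nullclines N + 0.9M = 700 and 0.58N + M = 710.
Substituting M = 710 - 0.58N into the first: N(1 - 0.9·0.58) = 700 - 0.9·710.
So N* = 61/0.478 = 128, and then M* = 710 - 0.58·128 = 636.

N* ≈ 128, M* ≈ 636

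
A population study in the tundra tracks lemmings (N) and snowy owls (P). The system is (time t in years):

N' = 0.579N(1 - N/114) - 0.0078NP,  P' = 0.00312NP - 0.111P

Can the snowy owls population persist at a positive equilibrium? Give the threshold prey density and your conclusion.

The predator equation gives dP/dt > 0 only when N > 0.111/0.00312 = 35.6.
Without the predator, N → K = 114. Since 114 > 35.6, the predator can invade and persist.

Threshold N = 35.6; K > 35.6, so yes, the predator persists.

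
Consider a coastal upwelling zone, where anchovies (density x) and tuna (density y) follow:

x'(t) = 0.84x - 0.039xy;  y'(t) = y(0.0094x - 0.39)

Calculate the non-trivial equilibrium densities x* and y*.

x* ≈ 41.5, y* ≈ 21.5

Set dy/dt = 0 with y > 0: 0.0094x - 0.39 = 0, so x* = 0.39/0.0094 = 41.5.
Set dx/dt = 0 with x > 0: 0.84 - 0.039y = 0, so y* = 0.84/0.039 = 21.5.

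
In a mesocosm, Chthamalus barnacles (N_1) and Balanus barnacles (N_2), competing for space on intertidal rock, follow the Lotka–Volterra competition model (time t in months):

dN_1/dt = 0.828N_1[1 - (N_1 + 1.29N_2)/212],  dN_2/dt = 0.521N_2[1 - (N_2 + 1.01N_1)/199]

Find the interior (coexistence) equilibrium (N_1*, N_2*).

N_1* ≈ 148, N_2* ≈ 49.9

Setting both brackets to zero gives the nullclines N_1 + 1.29N_2 = 212 and 1.01N_1 + N_2 = 199.
Substituting N_2 = 199 - 1.01N_1 into the first: N_1(1 - 1.29·1.01) = 212 - 1.29·199.
So N_1* = -44.7/-0.303 = 148, and then N_2* = 199 - 1.01·148 = 49.9.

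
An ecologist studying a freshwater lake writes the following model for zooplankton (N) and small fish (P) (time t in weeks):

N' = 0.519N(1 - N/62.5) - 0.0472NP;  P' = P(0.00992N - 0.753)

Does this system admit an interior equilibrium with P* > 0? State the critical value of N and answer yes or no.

Threshold N = 75.9; K < 75.9, so no, the predator goes extinct.

The predator equation gives dP/dt > 0 only when N > 0.753/0.00992 = 75.9.
Without the predator, N → K = 62.5. Since 62.5 < 75.9, the predator cannot invade.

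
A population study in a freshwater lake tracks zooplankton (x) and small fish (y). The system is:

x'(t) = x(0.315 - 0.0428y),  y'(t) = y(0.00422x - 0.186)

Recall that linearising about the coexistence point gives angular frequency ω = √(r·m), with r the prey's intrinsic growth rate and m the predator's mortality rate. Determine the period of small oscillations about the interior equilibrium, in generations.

T ≈ 26 generations

Here r = 0.315 and m = 0.186, so r·m = 0.0586.
ω = √0.0586 = 0.242 per generation, hence T = 2π/ω ≈ 26 generations.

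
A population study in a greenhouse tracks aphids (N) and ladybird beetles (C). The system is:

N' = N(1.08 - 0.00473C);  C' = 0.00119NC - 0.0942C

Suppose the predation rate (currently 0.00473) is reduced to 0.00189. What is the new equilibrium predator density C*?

C* ≈ 571

At the interior fixed point, setting dN/dt = 0 with N > 0 fixes C* = (prey growth rate)/(NC coefficient) — independent of the other coefficients.
With the change, C* = 1.08/0.00189 = 571; it rises from 228.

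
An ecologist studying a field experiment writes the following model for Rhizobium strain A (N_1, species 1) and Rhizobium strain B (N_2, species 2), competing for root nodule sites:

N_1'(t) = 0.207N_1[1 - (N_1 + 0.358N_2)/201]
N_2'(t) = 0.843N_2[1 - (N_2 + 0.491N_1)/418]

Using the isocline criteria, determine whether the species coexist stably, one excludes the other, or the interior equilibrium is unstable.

stable coexistence

Compare the nullcline intercepts: K1/α12 = 201/0.358 = 561 > K2 = 418; K2/α21 = 418/0.491 = 851 > K1 = 201.
Since both inequalities hold, each species can invade when rare, so the interior equilibrium is stable.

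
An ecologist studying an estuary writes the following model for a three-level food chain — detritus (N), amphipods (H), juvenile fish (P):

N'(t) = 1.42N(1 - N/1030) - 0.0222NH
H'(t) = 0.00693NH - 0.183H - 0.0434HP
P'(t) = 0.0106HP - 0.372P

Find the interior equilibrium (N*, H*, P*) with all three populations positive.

N* ≈ 465, H* ≈ 35.1, P* ≈ 70

From dP/dt = 0: 0.0106H* = 0.372, so H* = 35.1.
From dN/dt = 0: 1.42(1 - N*/1030) = 0.0222·35.1, giving N* = 1030·(1 - 0.549) = 465.
From dH/dt = 0: 0.00693·465 - 0.183 = 0.0434P*, so P* = 3.04/0.0434 = 70.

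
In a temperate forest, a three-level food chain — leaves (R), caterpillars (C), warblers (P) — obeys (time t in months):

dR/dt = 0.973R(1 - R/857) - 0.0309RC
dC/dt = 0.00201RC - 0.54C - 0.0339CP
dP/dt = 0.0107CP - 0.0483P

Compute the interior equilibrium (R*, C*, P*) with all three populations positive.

From dP/dt = 0: 0.0107C* = 0.0483, so C* = 4.51.
From dR/dt = 0: 0.973(1 - R*/857) = 0.0309·4.51, giving R* = 857·(1 - 0.143) = 734.
From dC/dt = 0: 0.00201·734 - 0.54 = 0.0339P*, so P* = 0.936/0.0339 = 27.6.

R* ≈ 734, C* ≈ 4.51, P* ≈ 27.6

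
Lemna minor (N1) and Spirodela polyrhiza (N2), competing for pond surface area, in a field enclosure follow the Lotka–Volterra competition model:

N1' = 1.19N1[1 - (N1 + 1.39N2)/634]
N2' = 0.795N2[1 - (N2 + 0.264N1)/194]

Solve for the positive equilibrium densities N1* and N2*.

Setting both brackets to zero gives the nullclines N1 + 1.39N2 = 634 and 0.264N1 + N2 = 194.
Substituting N2 = 194 - 0.264N1 into the first: N1(1 - 1.39·0.264) = 634 - 1.39·194.
So N1* = 364/0.633 = 576, and then N2* = 194 - 0.264·576 = 42.1.

N1* ≈ 576, N2* ≈ 42.1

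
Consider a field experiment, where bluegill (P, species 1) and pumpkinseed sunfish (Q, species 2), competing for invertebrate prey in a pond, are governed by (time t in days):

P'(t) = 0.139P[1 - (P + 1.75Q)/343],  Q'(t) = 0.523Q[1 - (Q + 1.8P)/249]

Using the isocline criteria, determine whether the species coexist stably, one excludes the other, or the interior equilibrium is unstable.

Compare the nullcline intercepts: K1/α12 = 343/1.75 = 196 < K2 = 249; K2/α21 = 249/1.8 = 138 < K1 = 343.
Since both are reversed, neither can invade when rare; the interior point is a saddle.

unstable coexistence (outcome depends on initial conditions)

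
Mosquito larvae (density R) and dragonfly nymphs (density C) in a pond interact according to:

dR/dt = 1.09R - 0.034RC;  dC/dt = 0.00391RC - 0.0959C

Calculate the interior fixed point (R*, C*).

R* ≈ 24.5, C* ≈ 32.1

Set dC/dt = 0 with C > 0: 0.00391R - 0.0959 = 0, so R* = 0.0959/0.00391 = 24.5.
Set dR/dt = 0 with R > 0: 1.09 - 0.034C = 0, so C* = 1.09/0.034 = 32.1.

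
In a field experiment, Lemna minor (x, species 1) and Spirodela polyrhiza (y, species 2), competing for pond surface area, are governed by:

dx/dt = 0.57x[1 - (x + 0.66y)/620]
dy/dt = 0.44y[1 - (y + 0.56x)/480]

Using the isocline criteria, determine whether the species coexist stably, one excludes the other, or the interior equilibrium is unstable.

stable coexistence

Compare the nullcline intercepts: K1/α12 = 620/0.66 = 939 > K2 = 480; K2/α21 = 480/0.56 = 857 > K1 = 620.
Since both inequalities hold, each species can invade when rare, so the interior equilibrium is stable.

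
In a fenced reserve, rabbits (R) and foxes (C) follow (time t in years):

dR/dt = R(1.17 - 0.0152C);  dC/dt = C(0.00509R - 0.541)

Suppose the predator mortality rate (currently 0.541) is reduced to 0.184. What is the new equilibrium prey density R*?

R* ≈ 36.1

At the interior fixed point, setting dC/dt = 0 with C > 0 fixes R* = (predator death rate)/(RC coefficient) — independent of the other coefficients.
With the change, R* = 0.184/0.00509 = 36.1; it falls from 106.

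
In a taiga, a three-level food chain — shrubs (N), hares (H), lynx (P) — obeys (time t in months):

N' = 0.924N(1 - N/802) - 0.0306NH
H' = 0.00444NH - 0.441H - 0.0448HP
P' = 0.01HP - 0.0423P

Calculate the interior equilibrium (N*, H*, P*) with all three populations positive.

From dP/dt = 0: 0.01H* = 0.0423, so H* = 4.23.
From dN/dt = 0: 0.924(1 - N*/802) = 0.0306·4.23, giving N* = 802·(1 - 0.14) = 690.
From dH/dt = 0: 0.00444·690 - 0.441 = 0.0448P*, so P* = 2.62/0.0448 = 58.5.

N* ≈ 690, H* ≈ 4.23, P* ≈ 58.5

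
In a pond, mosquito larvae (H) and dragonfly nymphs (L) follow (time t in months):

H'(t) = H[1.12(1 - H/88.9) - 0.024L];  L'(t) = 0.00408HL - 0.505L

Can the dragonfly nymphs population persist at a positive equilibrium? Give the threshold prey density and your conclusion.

Threshold H = 124; K < 124, so no, the predator goes extinct.

The predator equation gives dL/dt > 0 only when H > 0.505/0.00408 = 124.
Without the predator, H → K = 88.9. Since 88.9 < 124, the predator cannot invade.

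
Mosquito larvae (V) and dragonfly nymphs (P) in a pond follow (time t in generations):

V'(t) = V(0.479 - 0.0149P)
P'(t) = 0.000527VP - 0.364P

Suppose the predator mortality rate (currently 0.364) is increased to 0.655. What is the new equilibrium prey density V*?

V* ≈ 1240

At the interior fixed point, setting dP/dt = 0 with P > 0 fixes V* = (predator death rate)/(VP coefficient) — independent of the other coefficients.
With the change, V* = 0.655/0.000527 = 1240; it rises from 691.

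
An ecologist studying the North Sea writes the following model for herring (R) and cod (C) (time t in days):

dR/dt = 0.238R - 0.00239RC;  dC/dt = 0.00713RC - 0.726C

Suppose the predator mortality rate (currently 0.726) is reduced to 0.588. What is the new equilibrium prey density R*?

R* ≈ 82.5

At the interior fixed point, setting dC/dt = 0 with C > 0 fixes R* = (predator death rate)/(RC coefficient) — independent of the other coefficients.
With the change, R* = 0.588/0.00713 = 82.5; it falls from 102.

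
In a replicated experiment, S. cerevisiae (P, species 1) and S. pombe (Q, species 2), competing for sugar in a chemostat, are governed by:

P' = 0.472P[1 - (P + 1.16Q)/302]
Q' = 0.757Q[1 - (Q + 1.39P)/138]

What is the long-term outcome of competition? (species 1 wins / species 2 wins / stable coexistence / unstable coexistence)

Compare the nullcline intercepts: K1/α12 = 302/1.16 = 260 > K2 = 138; K2/α21 = 138/1.39 = 99.3 < K1 = 302.
Since the inequalities point opposite ways, species 1 can invade but species 2 cannot.

species 1 excludes species 2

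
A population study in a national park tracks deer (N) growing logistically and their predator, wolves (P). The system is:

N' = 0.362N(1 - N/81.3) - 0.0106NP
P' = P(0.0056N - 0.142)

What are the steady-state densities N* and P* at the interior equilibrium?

From dP/dt = 0 with P > 0: 0.0056N* = 0.142, so N* = 25.4.
Substitute into dN/dt = 0: 0.362(1 - 25.4/81.3) = 0.0106P*.
The bracket is 0.688, giving P* = 0.249/0.0106 = 23.5.

N* ≈ 25.4, P* ≈ 23.5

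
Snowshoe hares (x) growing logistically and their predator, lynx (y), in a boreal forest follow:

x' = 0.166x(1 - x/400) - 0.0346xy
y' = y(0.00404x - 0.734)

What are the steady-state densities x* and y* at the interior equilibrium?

x* ≈ 182, y* ≈ 2.62

From dy/dt = 0 with y > 0: 0.00404x* = 0.734, so x* = 182.
Substitute into dx/dt = 0: 0.166(1 - 182/400) = 0.0346y*.
The bracket is 0.546, giving y* = 0.0906/0.0346 = 2.62.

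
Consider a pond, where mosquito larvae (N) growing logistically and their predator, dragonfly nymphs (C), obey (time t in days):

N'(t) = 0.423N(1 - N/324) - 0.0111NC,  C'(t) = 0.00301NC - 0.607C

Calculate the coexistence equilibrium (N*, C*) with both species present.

N* ≈ 202, C* ≈ 14.4

From dC/dt = 0 with C > 0: 0.00301N* = 0.607, so N* = 202.
Substitute into dN/dt = 0: 0.423(1 - 202/324) = 0.0111C*.
The bracket is 0.378, giving C* = 0.16/0.0111 = 14.4.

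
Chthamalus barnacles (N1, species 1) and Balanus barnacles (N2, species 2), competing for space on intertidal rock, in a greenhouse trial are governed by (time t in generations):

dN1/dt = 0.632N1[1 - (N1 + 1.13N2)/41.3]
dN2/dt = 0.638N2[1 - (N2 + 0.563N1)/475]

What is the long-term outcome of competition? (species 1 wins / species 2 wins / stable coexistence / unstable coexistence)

species 2 excludes species 1

Compare the nullcline intercepts: K1/α12 = 41.3/1.13 = 36.5 < K2 = 475; K2/α21 = 475/0.563 = 844 > K1 = 41.3.
Since the inequalities point opposite ways, species 2 can invade but species 1 cannot.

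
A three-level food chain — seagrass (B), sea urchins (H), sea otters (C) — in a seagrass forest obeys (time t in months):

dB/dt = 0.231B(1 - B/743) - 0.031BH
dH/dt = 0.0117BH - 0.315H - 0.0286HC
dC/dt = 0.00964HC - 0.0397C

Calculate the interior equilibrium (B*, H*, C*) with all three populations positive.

B* ≈ 332, H* ≈ 4.12, C* ≈ 125

From dC/dt = 0: 0.00964H* = 0.0397, so H* = 4.12.
From dB/dt = 0: 0.231(1 - B*/743) = 0.031·4.12, giving B* = 743·(1 - 0.553) = 332.
From dH/dt = 0: 0.0117·332 - 0.315 = 0.0286C*, so C* = 3.57/0.0286 = 125.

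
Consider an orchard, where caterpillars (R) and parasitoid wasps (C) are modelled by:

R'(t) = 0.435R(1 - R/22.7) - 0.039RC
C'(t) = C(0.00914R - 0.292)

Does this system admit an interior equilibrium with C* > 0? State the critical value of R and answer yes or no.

The predator equation gives dC/dt > 0 only when R > 0.292/0.00914 = 31.9.
Without the predator, R → K = 22.7. Since 22.7 < 31.9, the predator cannot invade.

Threshold R = 31.9; K < 31.9, so no, the predator goes extinct.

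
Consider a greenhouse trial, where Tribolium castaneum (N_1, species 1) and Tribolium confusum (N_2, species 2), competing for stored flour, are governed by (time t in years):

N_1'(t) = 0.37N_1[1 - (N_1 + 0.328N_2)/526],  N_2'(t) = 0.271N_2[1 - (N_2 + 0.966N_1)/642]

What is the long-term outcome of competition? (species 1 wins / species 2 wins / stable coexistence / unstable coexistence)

stable coexistence

Compare the nullcline intercepts: K1/α12 = 526/0.328 = 1600 > K2 = 642; K2/α21 = 642/0.966 = 665 > K1 = 526.
Since both inequalities hold, each species can invade when rare, so the interior equilibrium is stable.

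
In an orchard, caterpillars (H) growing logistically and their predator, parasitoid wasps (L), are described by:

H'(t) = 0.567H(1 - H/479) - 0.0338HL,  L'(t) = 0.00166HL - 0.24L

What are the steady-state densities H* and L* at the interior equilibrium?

From dL/dt = 0 with L > 0: 0.00166H* = 0.24, so H* = 145.
Substitute into dH/dt = 0: 0.567(1 - 145/479) = 0.0338L*.
The bracket is 0.698, giving L* = 0.396/0.0338 = 11.7.

H* ≈ 145, L* ≈ 11.7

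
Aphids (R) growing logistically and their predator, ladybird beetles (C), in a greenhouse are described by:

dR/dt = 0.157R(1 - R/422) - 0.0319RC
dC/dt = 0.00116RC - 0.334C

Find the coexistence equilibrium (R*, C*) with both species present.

From dC/dt = 0 with C > 0: 0.00116R* = 0.334, so R* = 288.
Substitute into dR/dt = 0: 0.157(1 - 288/422) = 0.0319C*.
The bracket is 0.318, giving C* = 0.0499/0.0319 = 1.56.

R* ≈ 288, C* ≈ 1.56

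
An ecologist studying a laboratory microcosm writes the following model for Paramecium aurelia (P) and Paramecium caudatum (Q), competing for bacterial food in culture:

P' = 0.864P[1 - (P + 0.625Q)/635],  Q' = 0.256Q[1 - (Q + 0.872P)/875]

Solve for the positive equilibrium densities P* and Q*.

P* ≈ 194, Q* ≈ 706

Setting both brackets to zero gives the nullclines P + 0.625Q = 635 and 0.872P + Q = 875.
Substituting Q = 875 - 0.872P into the first: P(1 - 0.625·0.872) = 635 - 0.625·875.
So P* = 88.1/0.455 = 194, and then Q* = 875 - 0.872·194 = 706.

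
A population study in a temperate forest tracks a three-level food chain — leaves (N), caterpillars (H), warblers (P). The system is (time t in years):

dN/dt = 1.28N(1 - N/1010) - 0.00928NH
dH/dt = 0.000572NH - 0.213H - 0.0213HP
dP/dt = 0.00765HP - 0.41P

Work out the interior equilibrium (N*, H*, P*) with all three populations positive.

From dP/dt = 0: 0.00765H* = 0.41, so H* = 53.6.
From dN/dt = 0: 1.28(1 - N*/1010) = 0.00928·53.6, giving N* = 1010·(1 - 0.389) = 618.
From dH/dt = 0: 0.000572·618 - 0.213 = 0.0213P*, so P* = 0.14/0.0213 = 6.58.

N* ≈ 618, H* ≈ 53.6, P* ≈ 6.58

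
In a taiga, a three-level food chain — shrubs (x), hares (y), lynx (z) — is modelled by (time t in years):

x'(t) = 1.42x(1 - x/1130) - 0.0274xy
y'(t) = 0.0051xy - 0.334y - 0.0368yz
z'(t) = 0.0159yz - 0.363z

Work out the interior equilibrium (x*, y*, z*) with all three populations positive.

From dz/dt = 0: 0.0159y* = 0.363, so y* = 22.8.
From dx/dt = 0: 1.42(1 - x*/1130) = 0.0274·22.8, giving x* = 1130·(1 - 0.441) = 632.
From dy/dt = 0: 0.0051·632 - 0.334 = 0.0368z*, so z* = 2.89/0.0368 = 78.5.

x* ≈ 632, y* ≈ 22.8, z* ≈ 78.5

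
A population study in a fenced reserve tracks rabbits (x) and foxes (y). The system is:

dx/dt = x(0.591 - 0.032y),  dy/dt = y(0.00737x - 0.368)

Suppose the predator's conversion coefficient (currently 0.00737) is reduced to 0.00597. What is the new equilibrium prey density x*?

x* ≈ 61.6

At the interior fixed point, setting dy/dt = 0 with y > 0 fixes x* = (predator death rate)/(xy coefficient) — independent of the other coefficients.
With the change, x* = 0.368/0.00597 = 61.6; it rises from 49.9.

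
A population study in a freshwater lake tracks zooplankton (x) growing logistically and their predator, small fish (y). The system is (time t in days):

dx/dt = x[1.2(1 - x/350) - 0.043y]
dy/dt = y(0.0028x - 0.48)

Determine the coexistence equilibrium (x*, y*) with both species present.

From dy/dt = 0 with y > 0: 0.0028x* = 0.48, so x* = 171.
Substitute into dx/dt = 0: 1.2(1 - 171/350) = 0.043y*.
The bracket is 0.51, giving y* = 0.612/0.043 = 14.2.

x* ≈ 171, y* ≈ 14.2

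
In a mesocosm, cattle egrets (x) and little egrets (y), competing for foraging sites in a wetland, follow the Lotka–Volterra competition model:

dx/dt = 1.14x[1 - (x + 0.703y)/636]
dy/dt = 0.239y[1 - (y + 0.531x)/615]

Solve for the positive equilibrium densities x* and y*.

Setting both brackets to zero gives the nullclines x + 0.703y = 636 and 0.531x + y = 615.
Substituting y = 615 - 0.531x into the first: x(1 - 0.703·0.531) = 636 - 0.703·615.
So x* = 204/0.627 = 325, and then y* = 615 - 0.531·325 = 442.

x* ≈ 325, y* ≈ 442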